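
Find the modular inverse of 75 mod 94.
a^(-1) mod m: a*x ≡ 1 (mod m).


Use the extended Euclidean algorithm on (94, 75); each row r = 94*s + 75*t:
r=94, s=1, t=0
r=75, s=0, t=1
q=1: r=19, s=1, t=-1   [94*(1) + 75*(-1) = 19]
q=3: r=18, s=-3, t=4   [94*(-3) + 75*(4) = 18]
q=1: r=1, s=4, t=-5   [94*(4) + 75*(-5) = 1]
q=18: r=0, s=-75, t=94   [94*(-75) + 75*(94) = 0]
GCD = 1 with t = -5, so 75*(-5) ≡ 1 (mod 94)
Inverse = -5 mod 94 = 89
Check: 75 * 89 = 6675 ≡ 1 (mod 94)

75^(-1) ≡ 89 (mod 94)


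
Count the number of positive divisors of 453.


453 = 3^1 × 151^1
d(453) = (1+1) × (1+1) = 4

4 divisors


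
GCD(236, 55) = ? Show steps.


236 = 4 * 55 + 16
55 = 3 * 16 + 7
16 = 2 * 7 + 2
7 = 3 * 2 + 1
2 = 2 * 1 + 0
GCD = 1


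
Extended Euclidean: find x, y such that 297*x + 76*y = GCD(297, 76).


Tabular extended Euclidean (each row: r = 297*s + 76*t):
r=297, s=1, t=0
r=76, s=0, t=1
q=3: r=69, s=1, t=-3   [297*(1) + 76*(-3) = 69]
q=1: r=7, s=-1, t=4   [297*(-1) + 76*(4) = 7]
q=9: r=6, s=10, t=-39   [297*(10) + 76*(-39) = 6]
q=1: r=1, s=-11, t=43   [297*(-11) + 76*(43) = 1]
q=6: r=0, s=76, t=-297   [297*(76) + 76*(-297) = 0]
GCD = 1; from the row with r=1: x=-11, y=43
Check: 297*(-11) + 76*(43) = -3267 + 3268 = 1

GCD = 1, x = -11, y = 43


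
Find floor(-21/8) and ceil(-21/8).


-21/8 = -2.6250
floor = -3
ceil = -2

floor = -3, ceil = -2


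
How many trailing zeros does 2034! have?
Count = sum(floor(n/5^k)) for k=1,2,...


floor(2034/5) = 406
floor(2034/25) = 81
floor(2034/125) = 16
floor(2034/625) = 3
Total = 506

506 trailing zeros


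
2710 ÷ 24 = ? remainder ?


2710 = 24 * 112 + 22
Check: 2688 + 22 = 2710

q = 112, r = 22


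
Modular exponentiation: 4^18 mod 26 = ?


4^1 mod 26 = 4
4^2 mod 26 = 16
4^3 mod 26 = 12
4^4 mod 26 = 22
4^5 mod 26 = 10
4^6 mod 26 = 14
4^7 mod 26 = 4
4^8 mod 26 = 16
4^9 mod 26 = 12
4^10 mod 26 = 22
4^11 mod 26 = 10
4^12 mod 26 = 14
4^13 mod 26 = 4
4^14 mod 26 = 16
4^15 mod 26 = 12
4^16 mod 26 = 22
4^17 mod 26 = 10
4^18 mod 26 = 14


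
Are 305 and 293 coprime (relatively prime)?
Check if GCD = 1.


Euclidean algorithm:
305 = 1 * 293 + 12
293 = 24 * 12 + 5
12 = 2 * 5 + 2
5 = 2 * 2 + 1
2 = 2 * 1 + 0
GCD(305, 293) = 1

Yes, coprime (GCD = 1)


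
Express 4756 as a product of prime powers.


4756 / 2 = 2378
2378 / 2 = 1189
1189 / 29 = 41
41 / 41 = 1
4756 = 2^2 × 29 × 41


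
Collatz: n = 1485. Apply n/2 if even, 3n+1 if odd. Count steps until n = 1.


1485 → 4456 → 2228 → 1114 → 557 → 1672 → 836 → 418 → 209 → 628 → 314 → 157 → 472 → 236 → 118 → 59 → 178 → 89 → 268 → 134 → 67 → 202 → 101 → 304 → 152 → 76 → 38 → 19 → 58 → 29 → 88 → 44 → 22 → 11 → 34 → 17 → 52 → 26 → 13 → 40 → 20 → 10 → 5 → 16 → 8 → 4 → 2 → 1
Total steps = 47

47 steps


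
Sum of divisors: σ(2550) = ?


Divisors of 2550: 1, 2, 3, 5, 6, 10, 15, 17, 25, 30, 34, 50, 51, 75, 85, 102, 150, 170, 255, 425, 510, 850, 1275, 2550
Sum = 1 + 2 + 3 + 5 + 6 + 10 + 15 + 17 + 25 + 30 + 34 + 50 + 51 + 75 + 85 + 102 + 150 + 170 + 255 + 425 + 510 + 850 + 1275 + 2550 = 6696

σ(2550) = 6696


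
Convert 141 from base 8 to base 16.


141 (base 8) = 97 (decimal)
97 (decimal) = 61 (base 16)


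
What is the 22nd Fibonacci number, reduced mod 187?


F(k) mod 187 for k=1..22:
1, 1, 2, 3, 5, 8, 13, 21, 34, 55, 89, 144, 46, 3, 49, 52, 101, 153, 67, 33, 100, 133
F(22) mod 187 = 133


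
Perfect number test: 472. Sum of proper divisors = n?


Proper divisors of 472: 1, 2, 4, 8, 59, 118, 236
Sum = 1 + 2 + 4 + 8 + 59 + 118 + 236 = 428

No, 472 is not perfect (428 ≠ 472)


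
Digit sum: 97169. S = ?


9 + 7 + 1 + 6 + 9 = 32


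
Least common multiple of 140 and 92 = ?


GCD(140, 92) = 4
LCM = 140*92/4 = 12880/4 = 3220

LCM = 3220


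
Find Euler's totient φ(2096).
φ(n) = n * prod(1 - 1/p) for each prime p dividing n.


2096 = 2^4 × 131
Prime factors: 2, 131
φ(2096) = 2096 × (1-1/2) × (1-1/131)
= 2096 × 1/2 × 130/131 = 1040

φ(2096) = 1040


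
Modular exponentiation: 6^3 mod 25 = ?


6^1 mod 25 = 6
6^2 mod 25 = 11
6^3 mod 25 = 16


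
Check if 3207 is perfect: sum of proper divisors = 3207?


Proper divisors of 3207: 1, 3, 1069
Sum = 1 + 3 + 1069 = 1073

No, 3207 is not perfect (1073 ≠ 3207)


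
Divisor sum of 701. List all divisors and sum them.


Divisors of 701: 1, 701
Sum = 1 + 701 = 702

σ(701) = 702


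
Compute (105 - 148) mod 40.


105 - 148 = -43
-43 mod 40 = 37


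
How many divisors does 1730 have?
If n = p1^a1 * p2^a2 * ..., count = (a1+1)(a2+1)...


1730 = 2^1 × 5^1 × 173^1
d(1730) = (1+1) × (1+1) × (1+1) = 8

8 divisors


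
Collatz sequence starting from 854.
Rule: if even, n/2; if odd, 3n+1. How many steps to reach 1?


854 → 427 → 1282 → 641 → 1924 → 962 → 481 → 1444 → 722 → 361 → 1084 → 542 → 271 → 814 → 407 → 1222 → 611 → 1834 → 917 → 2752 → 1376 → 688 → 344 → 172 → 86 → 43 → 130 → 65 → 196 → 98 → 49 → 148 → 74 → 37 → 112 → 56 → 28 → 14 → 7 → 22 → 11 → 34 → 17 → 52 → 26 → 13 → 40 → 20 → 10 → 5 → 16 → 8 → 4 → 2 → 1
Total steps = 54

54 steps


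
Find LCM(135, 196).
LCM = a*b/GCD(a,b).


GCD(135, 196) = 1
LCM = 135*196/1 = 26460/1 = 26460

LCM = 26460


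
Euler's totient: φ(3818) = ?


3818 = 2 × 23 × 83
Prime factors: 2, 23, 83
φ(3818) = 3818 × (1-1/2) × (1-1/23) × (1-1/83)
= 3818 × 1/2 × 22/23 × 82/83 = 1804

φ(3818) = 1804


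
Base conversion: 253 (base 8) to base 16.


253 (base 8) = 171 (decimal)
171 (decimal) = AB (base 16)


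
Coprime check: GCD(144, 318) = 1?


Euclidean algorithm:
318 = 2 * 144 + 30
144 = 4 * 30 + 24
30 = 1 * 24 + 6
24 = 4 * 6 + 0
GCD(144, 318) = 6

No, not coprime (GCD = 6)


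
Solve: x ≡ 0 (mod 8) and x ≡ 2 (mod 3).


M = 8*3 = 24
M1 = M/8 = 3, M2 = M/3 = 8
M1^(-1) mod 8 = 3, M2^(-1) mod 3 = 2
x = 0*3*3 + 2*8*2 = 32
32 mod 24 = 8
Check: 8 mod 8 = 0 ✓, 8 mod 3 = 2 ✓

x ≡ 8 (mod 24)


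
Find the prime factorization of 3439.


3439 / 19 = 181
181 / 181 = 1
3439 = 19 × 181


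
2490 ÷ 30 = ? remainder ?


2490 = 30 * 83 + 0
Check: 2490 + 0 = 2490

q = 83, r = 0


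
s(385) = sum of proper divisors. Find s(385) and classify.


Proper divisors: 1, 5, 7, 11, 35, 55, 77
Sum = 1 + 5 + 7 + 11 + 35 + 55 + 77 = 191
191 < 385 → deficient

s(385) = 191 (deficient)


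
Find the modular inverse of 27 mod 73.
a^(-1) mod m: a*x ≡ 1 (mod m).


Use the extended Euclidean algorithm on (73, 27); each row r = 73*s + 27*t:
r=73, s=1, t=0
r=27, s=0, t=1
q=2: r=19, s=1, t=-2   [73*(1) + 27*(-2) = 19]
q=1: r=8, s=-1, t=3   [73*(-1) + 27*(3) = 8]
q=2: r=3, s=3, t=-8   [73*(3) + 27*(-8) = 3]
q=2: r=2, s=-7, t=19   [73*(-7) + 27*(19) = 2]
q=1: r=1, s=10, t=-27   [73*(10) + 27*(-27) = 1]
q=2: r=0, s=-27, t=73   [73*(-27) + 27*(73) = 0]
GCD = 1 with t = -27, so 27*(-27) ≡ 1 (mod 73)
Inverse = -27 mod 73 = 46
Check: 27 * 46 = 1242 ≡ 1 (mod 73)

27^(-1) ≡ 46 (mod 73)


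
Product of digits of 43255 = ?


4 × 3 × 2 × 5 × 5 = 600


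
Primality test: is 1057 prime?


1057 / 7 = 151 (exact division)
1057 is NOT prime.

No, 1057 is not prime


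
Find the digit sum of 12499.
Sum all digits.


1 + 2 + 4 + 9 + 9 = 25


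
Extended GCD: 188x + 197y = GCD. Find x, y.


Tabular extended Euclidean (each row: r = 188*s + 197*t):
r=188, s=1, t=0
r=197, s=0, t=1
q=0: r=188, s=1, t=0   [188*(1) + 197*(0) = 188]
q=1: r=9, s=-1, t=1   [188*(-1) + 197*(1) = 9]
q=20: r=8, s=21, t=-20   [188*(21) + 197*(-20) = 8]
q=1: r=1, s=-22, t=21   [188*(-22) + 197*(21) = 1]
q=8: r=0, s=197, t=-188   [188*(197) + 197*(-188) = 0]
GCD = 1; from the row with r=1: x=-22, y=21
Check: 188*(-22) + 197*(21) = -4136 + 4137 = 1

GCD = 1, x = -22, y = 21


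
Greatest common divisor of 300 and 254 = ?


300 = 1 * 254 + 46
254 = 5 * 46 + 24
46 = 1 * 24 + 22
24 = 1 * 22 + 2
22 = 11 * 2 + 0
GCD = 2


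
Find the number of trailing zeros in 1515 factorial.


floor(1515/5) = 303
floor(1515/25) = 60
floor(1515/125) = 12
floor(1515/625) = 2
Total = 377

377 trailing zeros


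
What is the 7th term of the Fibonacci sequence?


Sequence: 1, 1, 2, 3, 5, 8, 13
F(7) = 13


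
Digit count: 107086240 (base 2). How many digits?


107086240 in base 2 = 110011000100000000110100000
Number of digits = 27

27 digits (base 2)


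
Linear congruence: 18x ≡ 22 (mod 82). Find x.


GCD(18, 82) = 2 divides 22
Divide: 9x ≡ 11 (mod 41)
x ≡ 24 (mod 41)


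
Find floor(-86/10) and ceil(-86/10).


-86/10 = -8.6000
floor = -9
ceil = -8

floor = -9, ceil = -8


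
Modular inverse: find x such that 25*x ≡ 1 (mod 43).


Use the extended Euclidean algorithm on (43, 25); each row r = 43*s + 25*t:
r=43, s=1, t=0
r=25, s=0, t=1
q=1: r=18, s=1, t=-1   [43*(1) + 25*(-1) = 18]
q=1: r=7, s=-1, t=2   [43*(-1) + 25*(2) = 7]
q=2: r=4, s=3, t=-5   [43*(3) + 25*(-5) = 4]
q=1: r=3, s=-4, t=7   [43*(-4) + 25*(7) = 3]
q=1: r=1, s=7, t=-12   [43*(7) + 25*(-12) = 1]
q=3: r=0, s=-25, t=43   [43*(-25) + 25*(43) = 0]
GCD = 1 with t = -12, so 25*(-12) ≡ 1 (mod 43)
Inverse = -12 mod 43 = 31
Check: 25 * 31 = 775 ≡ 1 (mod 43)

25^(-1) ≡ 31 (mod 43)


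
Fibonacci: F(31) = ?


Sequence: 1, 1, 2, 3, 5, 8, 13, 21, 34, 55, 89, 144, 233, 377, 610, 987, 1597, 2584, 4181, 6765, 10946, 17711, 28657, 46368, 75025, 121393, 196418, 317811, 514229, 832040, 1346269
F(31) = 1346269


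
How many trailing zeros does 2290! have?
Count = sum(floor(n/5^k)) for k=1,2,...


floor(2290/5) = 458
floor(2290/25) = 91
floor(2290/125) = 18
floor(2290/625) = 3
Total = 570

570 trailing zeros


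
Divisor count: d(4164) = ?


4164 = 2^2 × 3^1 × 347^1
d(4164) = (2+1) × (1+1) × (1+1) = 12

12 divisors


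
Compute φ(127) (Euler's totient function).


127 = 127
Prime factors: 127
φ(127) = 127 × (1-1/127)
= 127 × 126/127 = 126

φ(127) = 126


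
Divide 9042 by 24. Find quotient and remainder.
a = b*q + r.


9042 = 24 * 376 + 18
Check: 9024 + 18 = 9042

q = 376, r = 18


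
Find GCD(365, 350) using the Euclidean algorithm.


365 = 1 * 350 + 15
350 = 23 * 15 + 5
15 = 3 * 5 + 0
GCD = 5


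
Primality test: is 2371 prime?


Check divisors up to sqrt(2371) = 48.6929
No divisors found.
2371 is prime.

Yes, 2371 is prime


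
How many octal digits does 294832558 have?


294832558 in base 8 = 2144544656
Number of digits = 10

10 digits (base 8)


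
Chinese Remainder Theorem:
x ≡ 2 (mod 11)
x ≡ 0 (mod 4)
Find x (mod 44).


M = 11*4 = 44
M1 = M/11 = 4, M2 = M/4 = 11
M1^(-1) mod 11 = 3, M2^(-1) mod 4 = 3
x = 2*4*3 + 0*11*3 = 24
24 mod 44 = 24
Check: 24 mod 11 = 2 ✓, 24 mod 4 = 0 ✓

x ≡ 24 (mod 44)


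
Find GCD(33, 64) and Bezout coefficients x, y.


Tabular extended Euclidean (each row: r = 33*s + 64*t):
r=33, s=1, t=0
r=64, s=0, t=1
q=0: r=33, s=1, t=0   [33*(1) + 64*(0) = 33]
q=1: r=31, s=-1, t=1   [33*(-1) + 64*(1) = 31]
q=1: r=2, s=2, t=-1   [33*(2) + 64*(-1) = 2]
q=15: r=1, s=-31, t=16   [33*(-31) + 64*(16) = 1]
q=2: r=0, s=64, t=-33   [33*(64) + 64*(-33) = 0]
GCD = 1; from the row with r=1: x=-31, y=16
Check: 33*(-31) + 64*(16) = -1023 + 1024 = 1

GCD = 1, x = -31, y = 16


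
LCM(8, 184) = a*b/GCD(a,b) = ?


GCD(8, 184) = 8
LCM = 8*184/8 = 1472/8 = 184

LCM = 184


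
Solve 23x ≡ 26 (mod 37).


GCD(23, 37) = 1, unique solution
a^(-1) mod 37 = 29
x = 29 * 26 mod 37 = 14

x ≡ 14 (mod 37)


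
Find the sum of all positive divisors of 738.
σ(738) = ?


Divisors of 738: 1, 2, 3, 6, 9, 18, 41, 82, 123, 246, 369, 738
Sum = 1 + 2 + 3 + 6 + 9 + 18 + 41 + 82 + 123 + 246 + 369 + 738 = 1638

σ(738) = 1638


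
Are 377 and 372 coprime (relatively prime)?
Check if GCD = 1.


Euclidean algorithm:
377 = 1 * 372 + 5
372 = 74 * 5 + 2
5 = 2 * 2 + 1
2 = 2 * 1 + 0
GCD(377, 372) = 1

Yes, coprime (GCD = 1)


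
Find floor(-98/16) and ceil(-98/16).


-98/16 = -6.1250
floor = -7
ceil = -6

floor = -7, ceil = -6


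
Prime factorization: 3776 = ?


3776 / 2 = 1888
1888 / 2 = 944
944 / 2 = 472
472 / 2 = 236
236 / 2 = 118
118 / 2 = 59
59 / 59 = 1
3776 = 2^6 × 59


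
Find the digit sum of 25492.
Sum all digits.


2 + 5 + 4 + 9 + 2 = 22


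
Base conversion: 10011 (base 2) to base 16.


10011 (base 2) = 19 (decimal)
19 (decimal) = 13 (base 16)


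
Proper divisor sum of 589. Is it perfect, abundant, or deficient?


Proper divisors: 1, 19, 31
Sum = 1 + 19 + 31 = 51
51 < 589 → deficient

s(589) = 51 (deficient)


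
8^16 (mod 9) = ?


8^1 mod 9 = 8
8^2 mod 9 = 1
8^3 mod 9 = 8
8^4 mod 9 = 1
8^5 mod 9 = 8
8^6 mod 9 = 1
8^7 mod 9 = 8
8^8 mod 9 = 1
8^9 mod 9 = 8
8^10 mod 9 = 1
8^11 mod 9 = 8
8^12 mod 9 = 1
8^13 mod 9 = 8
8^14 mod 9 = 1
8^15 mod 9 = 8
8^16 mod 9 = 1


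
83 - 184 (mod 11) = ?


83 - 184 = -101
-101 mod 11 = 9


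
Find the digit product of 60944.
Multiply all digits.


6 × 0 × 9 × 4 × 4 = 0


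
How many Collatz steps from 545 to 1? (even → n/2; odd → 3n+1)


545 → 1636 → 818 → 409 → 1228 → 614 → 307 → 922 → 461 → 1384 → 692 → 346 → 173 → 520 → 260 → 130 → 65 → 196 → 98 → 49 → 148 → 74 → 37 → 112 → 56 → 28 → 14 → 7 → 22 → 11 → 34 → 17 → 52 → 26 → 13 → 40 → 20 → 10 → 5 → 16 → 8 → 4 → 2 → 1
Total steps = 43

43 steps


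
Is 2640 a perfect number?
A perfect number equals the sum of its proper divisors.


Proper divisors of 2640: 1, 2, 3, 4, 5, 6, 8, 10, 11, 12, 15, 16, 20, 22, 24, 30, 33, 40, 44, 48, 55, 60, 66, 80, 88, 110, 120, 132, 165, 176, 220, 240, 264, 330, 440, 528, 660, 880, 1320
Sum = 1 + 2 + 3 + 4 + 5 + 6 + 8 + 10 + 11 + 12 + 15 + 16 + 20 + 22 + 24 + 30 + 33 + 40 + 44 + 48 + 55 + 60 + 66 + 80 + 88 + 110 + 120 + 132 + 165 + 176 + 220 + 240 + 264 + 330 + 440 + 528 + 660 + 880 + 1320 = 6288

No, 2640 is not perfect (6288 ≠ 2640)


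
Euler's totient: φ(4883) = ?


4883 = 19 × 257
Prime factors: 19, 257
φ(4883) = 4883 × (1-1/19) × (1-1/257)
= 4883 × 18/19 × 256/257 = 4608

φ(4883) = 4608


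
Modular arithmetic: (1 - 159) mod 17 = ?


1 - 159 = -158
-158 mod 17 = 12


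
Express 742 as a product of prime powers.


742 / 2 = 371
371 / 7 = 53
53 / 53 = 1
742 = 2 × 7 × 53


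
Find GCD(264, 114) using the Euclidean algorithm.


264 = 2 * 114 + 36
114 = 3 * 36 + 6
36 = 6 * 6 + 0
GCD = 6


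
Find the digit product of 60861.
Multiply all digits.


6 × 0 × 8 × 6 × 1 = 0


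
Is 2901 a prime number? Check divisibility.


2901 / 3 = 967 (exact division)
2901 is NOT prime.

No, 2901 is not prime


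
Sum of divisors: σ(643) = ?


Divisors of 643: 1, 643
Sum = 1 + 643 = 644

σ(643) = 644


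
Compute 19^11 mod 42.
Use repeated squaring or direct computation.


19^1 mod 42 = 19
19^2 mod 42 = 25
19^3 mod 42 = 13
19^4 mod 42 = 37
19^5 mod 42 = 31
19^6 mod 42 = 1
19^7 mod 42 = 19
19^8 mod 42 = 25
19^9 mod 42 = 13
19^10 mod 42 = 37
19^11 mod 42 = 31


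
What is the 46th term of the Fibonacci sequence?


Sequence: 1, 1, 2, 3, 5, 8, 13, 21, 34, 55, 89, 144, 233, 377, 610, 987, 1597, 2584, 4181, 6765, 10946, 17711, 28657, 46368, 75025, 121393, 196418, 317811, 514229, 832040, 1346269, 2178309, 3524578, 5702887, 9227465, 14930352, 24157817, 39088169, 63245986, 102334155, 165580141, 267914296, 433494437, 701408733, 1134903170, 1836311903
F(46) = 1836311903


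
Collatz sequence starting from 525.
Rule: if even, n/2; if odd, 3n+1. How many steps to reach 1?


525 → 1576 → 788 → 394 → 197 → 592 → 296 → 148 → 74 → 37 → 112 → 56 → 28 → 14 → 7 → 22 → 11 → 34 → 17 → 52 → 26 → 13 → 40 → 20 → 10 → 5 → 16 → 8 → 4 → 2 → 1
Total steps = 30

30 steps


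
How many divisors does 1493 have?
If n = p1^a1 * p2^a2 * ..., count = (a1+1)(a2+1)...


1493 = 1493^1
d(1493) = (1+1) = 2

2 divisors


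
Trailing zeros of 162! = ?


floor(162/5) = 32
floor(162/25) = 6
floor(162/125) = 1
Total = 39

39 trailing zeros


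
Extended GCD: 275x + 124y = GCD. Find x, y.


Tabular extended Euclidean (each row: r = 275*s + 124*t):
r=275, s=1, t=0
r=124, s=0, t=1
q=2: r=27, s=1, t=-2   [275*(1) + 124*(-2) = 27]
q=4: r=16, s=-4, t=9   [275*(-4) + 124*(9) = 16]
q=1: r=11, s=5, t=-11   [275*(5) + 124*(-11) = 11]
q=1: r=5, s=-9, t=20   [275*(-9) + 124*(20) = 5]
q=2: r=1, s=23, t=-51   [275*(23) + 124*(-51) = 1]
q=5: r=0, s=-124, t=275   [275*(-124) + 124*(275) = 0]
GCD = 1; from the row with r=1: x=23, y=-51
Check: 275*(23) + 124*(-51) = 6325 - 6324 = 1

GCD = 1, x = 23, y = -51


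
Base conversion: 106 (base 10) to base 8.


106 (base 10) = 106 (decimal)
106 (decimal) = 152 (base 8)


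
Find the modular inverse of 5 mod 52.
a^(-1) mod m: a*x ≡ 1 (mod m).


Use the extended Euclidean algorithm on (52, 5); each row r = 52*s + 5*t:
r=52, s=1, t=0
r=5, s=0, t=1
q=10: r=2, s=1, t=-10   [52*(1) + 5*(-10) = 2]
q=2: r=1, s=-2, t=21   [52*(-2) + 5*(21) = 1]
q=2: r=0, s=5, t=-52   [52*(5) + 5*(-52) = 0]
GCD = 1 with t = 21, so 5*(21) ≡ 1 (mod 52)
Inverse = 21 mod 52 = 21
Check: 5 * 21 = 105 ≡ 1 (mod 52)

5^(-1) ≡ 21 (mod 52)


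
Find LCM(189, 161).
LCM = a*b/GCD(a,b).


GCD(189, 161) = 7
LCM = 189*161/7 = 30429/7 = 4347

LCM = 4347


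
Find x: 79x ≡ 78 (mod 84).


GCD(79, 84) = 1, unique solution
a^(-1) mod 84 = 67
x = 67 * 78 mod 84 = 18

x ≡ 18 (mod 84)


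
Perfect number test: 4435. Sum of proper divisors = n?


Proper divisors of 4435: 1, 5, 887
Sum = 1 + 5 + 887 = 893

No, 4435 is not perfect (893 ≠ 4435)


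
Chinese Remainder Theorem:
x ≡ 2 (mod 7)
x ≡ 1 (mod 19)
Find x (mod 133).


M = 7*19 = 133
M1 = M/7 = 19, M2 = M/19 = 7
M1^(-1) mod 7 = 3, M2^(-1) mod 19 = 11
x = 2*19*3 + 1*7*11 = 191
191 mod 133 = 58
Check: 58 mod 7 = 2 ✓, 58 mod 19 = 1 ✓

x ≡ 58 (mod 133)


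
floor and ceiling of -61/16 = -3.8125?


-61/16 = -3.8125
floor = -4
ceil = -3

floor = -4, ceil = -3


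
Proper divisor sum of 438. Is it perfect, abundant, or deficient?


Proper divisors: 1, 2, 3, 6, 73, 146, 219
Sum = 1 + 2 + 3 + 6 + 73 + 146 + 219 = 450
450 > 438 → abundant

s(438) = 450 (abundant)


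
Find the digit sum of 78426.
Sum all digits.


7 + 8 + 4 + 2 + 6 = 27


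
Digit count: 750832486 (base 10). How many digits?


750832486 has 9 digits in base 10
floor(log10(750832486)) + 1 = floor(8.8755) + 1 = 9

9 digits (base 10)


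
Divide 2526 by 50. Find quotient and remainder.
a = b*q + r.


2526 = 50 * 50 + 26
Check: 2500 + 26 = 2526

q = 50, r = 26


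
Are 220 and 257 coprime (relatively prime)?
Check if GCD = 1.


Euclidean algorithm:
257 = 1 * 220 + 37
220 = 5 * 37 + 35
37 = 1 * 35 + 2
35 = 17 * 2 + 1
2 = 2 * 1 + 0
GCD(220, 257) = 1

Yes, coprime (GCD = 1)


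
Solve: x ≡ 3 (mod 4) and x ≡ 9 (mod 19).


M = 4*19 = 76
M1 = M/4 = 19, M2 = M/19 = 4
M1^(-1) mod 4 = 3, M2^(-1) mod 19 = 5
x = 3*19*3 + 9*4*5 = 351
351 mod 76 = 47
Check: 47 mod 4 = 3 ✓, 47 mod 19 = 9 ✓

x ≡ 47 (mod 76)


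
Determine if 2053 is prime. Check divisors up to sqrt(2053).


Check divisors up to sqrt(2053) = 45.3100
No divisors found.
2053 is prime.

Yes, 2053 is prime


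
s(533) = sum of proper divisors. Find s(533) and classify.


Proper divisors: 1, 13, 41
Sum = 1 + 13 + 41 = 55
55 < 533 → deficient

s(533) = 55 (deficient)


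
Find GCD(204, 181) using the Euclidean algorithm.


204 = 1 * 181 + 23
181 = 7 * 23 + 20
23 = 1 * 20 + 3
20 = 6 * 3 + 2
3 = 1 * 2 + 1
2 = 2 * 1 + 0
GCD = 1


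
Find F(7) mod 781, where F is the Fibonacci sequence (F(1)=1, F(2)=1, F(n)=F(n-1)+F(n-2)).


F(k) mod 781 for k=1..7:
1, 1, 2, 3, 5, 8, 13
F(7) mod 781 = 13


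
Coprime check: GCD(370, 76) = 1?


Euclidean algorithm:
370 = 4 * 76 + 66
76 = 1 * 66 + 10
66 = 6 * 10 + 6
10 = 1 * 6 + 4
6 = 1 * 4 + 2
4 = 2 * 2 + 0
GCD(370, 76) = 2

No, not coprime (GCD = 2)


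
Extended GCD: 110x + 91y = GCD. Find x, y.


Tabular extended Euclidean (each row: r = 110*s + 91*t):
r=110, s=1, t=0
r=91, s=0, t=1
q=1: r=19, s=1, t=-1   [110*(1) + 91*(-1) = 19]
q=4: r=15, s=-4, t=5   [110*(-4) + 91*(5) = 15]
q=1: r=4, s=5, t=-6   [110*(5) + 91*(-6) = 4]
q=3: r=3, s=-19, t=23   [110*(-19) + 91*(23) = 3]
q=1: r=1, s=24, t=-29   [110*(24) + 91*(-29) = 1]
q=3: r=0, s=-91, t=110   [110*(-91) + 91*(110) = 0]
GCD = 1; from the row with r=1: x=24, y=-29
Check: 110*(24) + 91*(-29) = 2640 - 2639 = 1

GCD = 1, x = 24, y = -29


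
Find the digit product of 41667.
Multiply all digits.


4 × 1 × 6 × 6 × 7 = 1008


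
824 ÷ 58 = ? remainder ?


824 = 58 * 14 + 12
Check: 812 + 12 = 824

q = 14, r = 12


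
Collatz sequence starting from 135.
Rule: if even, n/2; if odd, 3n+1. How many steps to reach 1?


135 → 406 → 203 → 610 → 305 → 916 → 458 → 229 → 688 → 344 → 172 → 86 → 43 → 130 → 65 → 196 → 98 → 49 → 148 → 74 → 37 → 112 → 56 → 28 → 14 → 7 → 22 → 11 → 34 → 17 → 52 → 26 → 13 → 40 → 20 → 10 → 5 → 16 → 8 → 4 → 2 → 1
Total steps = 41

41 steps


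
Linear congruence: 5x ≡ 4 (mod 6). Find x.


GCD(5, 6) = 1, unique solution
a^(-1) mod 6 = 5
x = 5 * 4 mod 6 = 2

x ≡ 2 (mod 6)


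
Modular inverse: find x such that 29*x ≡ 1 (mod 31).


Use the extended Euclidean algorithm on (31, 29); each row r = 31*s + 29*t:
r=31, s=1, t=0
r=29, s=0, t=1
q=1: r=2, s=1, t=-1   [31*(1) + 29*(-1) = 2]
q=14: r=1, s=-14, t=15   [31*(-14) + 29*(15) = 1]
q=2: r=0, s=29, t=-31   [31*(29) + 29*(-31) = 0]
GCD = 1 with t = 15, so 29*(15) ≡ 1 (mod 31)
Inverse = 15 mod 31 = 15
Check: 29 * 15 = 435 ≡ 1 (mod 31)

29^(-1) ≡ 15 (mod 31)


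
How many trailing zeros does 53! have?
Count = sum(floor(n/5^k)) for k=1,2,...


floor(53/5) = 10
floor(53/25) = 2
Total = 12

12 trailing zeros


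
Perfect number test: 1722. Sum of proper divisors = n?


Proper divisors of 1722: 1, 2, 3, 6, 7, 14, 21, 41, 42, 82, 123, 246, 287, 574, 861
Sum = 1 + 2 + 3 + 6 + 7 + 14 + 21 + 41 + 42 + 82 + 123 + 246 + 287 + 574 + 861 = 2310

No, 1722 is not perfect (2310 ≠ 1722)


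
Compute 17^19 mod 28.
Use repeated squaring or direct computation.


17^1 mod 28 = 17
17^2 mod 28 = 9
17^3 mod 28 = 13
17^4 mod 28 = 25
17^5 mod 28 = 5
17^6 mod 28 = 1
17^7 mod 28 = 17
17^8 mod 28 = 9
17^9 mod 28 = 13
17^10 mod 28 = 25
17^11 mod 28 = 5
17^12 mod 28 = 1
17^13 mod 28 = 17
17^14 mod 28 = 9
17^15 mod 28 = 13
17^16 mod 28 = 25
17^17 mod 28 = 5
17^18 mod 28 = 1
17^19 mod 28 = 17


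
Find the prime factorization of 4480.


4480 / 2 = 2240
2240 / 2 = 1120
1120 / 2 = 560
560 / 2 = 280
280 / 2 = 140
140 / 2 = 70
70 / 2 = 35
35 / 5 = 7
7 / 7 = 1
4480 = 2^7 × 5 × 7


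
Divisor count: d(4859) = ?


4859 = 43^1 × 113^1
d(4859) = (1+1) × (1+1) = 4

4 divisors


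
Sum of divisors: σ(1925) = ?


Divisors of 1925: 1, 5, 7, 11, 25, 35, 55, 77, 175, 275, 385, 1925
Sum = 1 + 5 + 7 + 11 + 25 + 35 + 55 + 77 + 175 + 275 + 385 + 1925 = 2976

σ(1925) = 2976


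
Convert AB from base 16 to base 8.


AB (base 16) = 171 (decimal)
171 (decimal) = 253 (base 8)


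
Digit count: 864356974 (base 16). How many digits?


864356974 in base 16 = 33850A6E
Number of digits = 8

8 digits (base 16)


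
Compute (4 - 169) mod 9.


4 - 169 = -165
-165 mod 9 = 6


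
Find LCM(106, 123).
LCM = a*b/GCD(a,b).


GCD(106, 123) = 1
LCM = 106*123/1 = 13038/1 = 13038

LCM = 13038


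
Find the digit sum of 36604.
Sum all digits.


3 + 6 + 6 + 0 + 4 = 19


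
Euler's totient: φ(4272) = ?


4272 = 2^4 × 3 × 89
Prime factors: 2, 3, 89
φ(4272) = 4272 × (1-1/2) × (1-1/3) × (1-1/89)
= 4272 × 1/2 × 2/3 × 88/89 = 1408

φ(4272) = 1408


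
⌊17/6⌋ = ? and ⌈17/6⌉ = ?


17/6 = 2.8333
floor = 2
ceil = 3

floor = 2, ceil = 3


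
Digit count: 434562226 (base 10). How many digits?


434562226 has 9 digits in base 10
floor(log10(434562226)) + 1 = floor(8.6381) + 1 = 9

9 digits (base 10)


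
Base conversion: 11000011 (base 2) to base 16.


11000011 (base 2) = 195 (decimal)
195 (decimal) = C3 (base 16)


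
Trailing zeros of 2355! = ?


floor(2355/5) = 471
floor(2355/25) = 94
floor(2355/125) = 18
floor(2355/625) = 3
Total = 586

586 trailing zeros


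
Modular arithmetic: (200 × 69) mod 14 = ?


200 × 69 = 13800
13800 mod 14 = 10


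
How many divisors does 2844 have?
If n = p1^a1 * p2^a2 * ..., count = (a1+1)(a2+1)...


2844 = 2^2 × 3^2 × 79^1
d(2844) = (2+1) × (2+1) × (1+1) = 18

18 divisors


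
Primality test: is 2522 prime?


2522 / 2 = 1261 (exact division)
2522 is NOT prime.

No, 2522 is not prime


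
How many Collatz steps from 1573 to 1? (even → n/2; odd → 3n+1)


1573 → 4720 → 2360 → 1180 → 590 → 295 → 886 → 443 → 1330 → 665 → 1996 → 998 → 499 → 1498 → 749 → 2248 → 1124 → 562 → 281 → 844 → 422 → 211 → 634 → 317 → 952 → 476 → 238 → 119 → 358 → 179 → 538 → 269 → 808 → 404 → 202 → 101 → 304 → 152 → 76 → 38 → 19 → 58 → 29 → 88 → 44 → 22 → 11 → 34 → 17 → 52 → 26 → 13 → 40 → 20 → 10 → 5 → 16 → 8 → 4 → 2 → 1
Total steps = 60

60 steps


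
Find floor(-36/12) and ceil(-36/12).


-36/12 = -3.0000
floor = -3
ceil = -3

floor = -3, ceil = -3


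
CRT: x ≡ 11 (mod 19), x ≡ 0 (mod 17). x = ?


M = 19*17 = 323
M1 = M/19 = 17, M2 = M/17 = 19
M1^(-1) mod 19 = 9, M2^(-1) mod 17 = 9
x = 11*17*9 + 0*19*9 = 1683
1683 mod 323 = 68
Check: 68 mod 19 = 11 ✓, 68 mod 17 = 0 ✓

x ≡ 68 (mod 323)


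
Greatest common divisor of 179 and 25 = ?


179 = 7 * 25 + 4
25 = 6 * 4 + 1
4 = 4 * 1 + 0
GCD = 1


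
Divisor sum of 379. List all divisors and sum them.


Divisors of 379: 1, 379
Sum = 1 + 379 = 380

σ(379) = 380


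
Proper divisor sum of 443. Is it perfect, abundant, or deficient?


Proper divisors: 1
Sum = 1 = 1
1 < 443 → deficient

s(443) = 1 (deficient)


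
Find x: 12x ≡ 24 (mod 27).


GCD(12, 27) = 3 divides 24
Divide: 4x ≡ 8 (mod 9)
x ≡ 2 (mod 9)


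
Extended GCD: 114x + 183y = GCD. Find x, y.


Tabular extended Euclidean (each row: r = 114*s + 183*t):
r=114, s=1, t=0
r=183, s=0, t=1
q=0: r=114, s=1, t=0   [114*(1) + 183*(0) = 114]
q=1: r=69, s=-1, t=1   [114*(-1) + 183*(1) = 69]
q=1: r=45, s=2, t=-1   [114*(2) + 183*(-1) = 45]
q=1: r=24, s=-3, t=2   [114*(-3) + 183*(2) = 24]
q=1: r=21, s=5, t=-3   [114*(5) + 183*(-3) = 21]
q=1: r=3, s=-8, t=5   [114*(-8) + 183*(5) = 3]
q=7: r=0, s=61, t=-38   [114*(61) + 183*(-38) = 0]
GCD = 3; from the row with r=3: x=-8, y=5
Check: 114*(-8) + 183*(5) = -912 + 915 = 3

GCD = 3, x = -8, y = 5


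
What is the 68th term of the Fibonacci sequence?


Sequence: 1, 1, 2, 3, 5, 8, 13, 21, 34, 55, 89, 144, 233, 377, 610, 987, 1597, 2584, 4181, 6765, 10946, 17711, 28657, 46368, 75025, 121393, 196418, 317811, 514229, 832040, 1346269, 2178309, 3524578, 5702887, 9227465, 14930352, 24157817, 39088169, 63245986, 102334155, 165580141, 267914296, 433494437, 701408733, 1134903170, 1836311903, 2971215073, 4807526976, 7778742049, 12586269025, 20365011074, 32951280099, 53316291173, 86267571272, 139583862445, 225851433717, 365435296162, 591286729879, 956722026041, 1548008755920, 2504730781961, 4052739537881, 6557470319842, 10610209857723, 17167680177565, 27777890035288, 44945570212853, 72723460248141
F(68) = 72723460248141


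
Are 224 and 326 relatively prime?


Euclidean algorithm:
326 = 1 * 224 + 102
224 = 2 * 102 + 20
102 = 5 * 20 + 2
20 = 10 * 2 + 0
GCD(224, 326) = 2

No, not coprime (GCD = 2)


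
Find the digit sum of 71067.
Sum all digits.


7 + 1 + 0 + 6 + 7 = 21


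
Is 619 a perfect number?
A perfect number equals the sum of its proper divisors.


Proper divisors of 619: 1
Sum = 1 = 1

No, 619 is not perfect (1 ≠ 619)


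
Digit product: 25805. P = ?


2 × 5 × 8 × 0 × 5 = 0


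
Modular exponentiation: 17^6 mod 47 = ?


17^1 mod 47 = 17
17^2 mod 47 = 7
17^3 mod 47 = 25
17^4 mod 47 = 2
17^5 mod 47 = 34
17^6 mod 47 = 14


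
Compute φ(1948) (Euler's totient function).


1948 = 2^2 × 487
Prime factors: 2, 487
φ(1948) = 1948 × (1-1/2) × (1-1/487)
= 1948 × 1/2 × 486/487 = 972

φ(1948) = 972


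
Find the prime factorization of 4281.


4281 / 3 = 1427
1427 / 1427 = 1
4281 = 3 × 1427


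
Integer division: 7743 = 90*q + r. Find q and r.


7743 = 90 * 86 + 3
Check: 7740 + 3 = 7743

q = 86, r = 3


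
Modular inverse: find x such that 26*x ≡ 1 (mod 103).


Use the extended Euclidean algorithm on (103, 26); each row r = 103*s + 26*t:
r=103, s=1, t=0
r=26, s=0, t=1
q=3: r=25, s=1, t=-3   [103*(1) + 26*(-3) = 25]
q=1: r=1, s=-1, t=4   [103*(-1) + 26*(4) = 1]
q=25: r=0, s=26, t=-103   [103*(26) + 26*(-103) = 0]
GCD = 1 with t = 4, so 26*(4) ≡ 1 (mod 103)
Inverse = 4 mod 103 = 4
Check: 26 * 4 = 104 ≡ 1 (mod 103)

26^(-1) ≡ 4 (mod 103)


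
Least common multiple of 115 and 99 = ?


GCD(115, 99) = 1
LCM = 115*99/1 = 11385/1 = 11385

LCM = 11385


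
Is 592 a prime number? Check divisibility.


592 / 2 = 296 (exact division)
592 is NOT prime.

No, 592 is not prime


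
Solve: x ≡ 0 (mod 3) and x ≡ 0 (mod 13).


M = 3*13 = 39
M1 = M/3 = 13, M2 = M/13 = 3
M1^(-1) mod 3 = 1, M2^(-1) mod 13 = 9
x = 0*13*1 + 0*3*9 = 0
0 mod 39 = 0
Check: 0 mod 3 = 0 ✓, 0 mod 13 = 0 ✓

x ≡ 0 (mod 39)


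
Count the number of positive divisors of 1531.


1531 = 1531^1
d(1531) = (1+1) = 2

2 divisors


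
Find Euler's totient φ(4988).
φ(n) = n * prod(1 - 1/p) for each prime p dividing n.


4988 = 2^2 × 29 × 43
Prime factors: 2, 29, 43
φ(4988) = 4988 × (1-1/2) × (1-1/29) × (1-1/43)
= 4988 × 1/2 × 28/29 × 42/43 = 2352

φ(4988) = 2352


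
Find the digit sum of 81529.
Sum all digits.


8 + 1 + 5 + 2 + 9 = 25


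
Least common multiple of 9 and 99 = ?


GCD(9, 99) = 9
LCM = 9*99/9 = 891/9 = 99

LCM = 99


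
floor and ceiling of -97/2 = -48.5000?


-97/2 = -48.5000
floor = -49
ceil = -48

floor = -49, ceil = -48


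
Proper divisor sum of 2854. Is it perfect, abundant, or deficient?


Proper divisors: 1, 2, 1427
Sum = 1 + 2 + 1427 = 1430
1430 < 2854 → deficient

s(2854) = 1430 (deficient)


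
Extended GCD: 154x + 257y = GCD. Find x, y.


Tabular extended Euclidean (each row: r = 154*s + 257*t):
r=154, s=1, t=0
r=257, s=0, t=1
q=0: r=154, s=1, t=0   [154*(1) + 257*(0) = 154]
q=1: r=103, s=-1, t=1   [154*(-1) + 257*(1) = 103]
q=1: r=51, s=2, t=-1   [154*(2) + 257*(-1) = 51]
q=2: r=1, s=-5, t=3   [154*(-5) + 257*(3) = 1]
q=51: r=0, s=257, t=-154   [154*(257) + 257*(-154) = 0]
GCD = 1; from the row with r=1: x=-5, y=3
Check: 154*(-5) + 257*(3) = -770 + 771 = 1

GCD = 1, x = -5, y = 3


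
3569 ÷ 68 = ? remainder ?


3569 = 68 * 52 + 33
Check: 3536 + 33 = 3569

q = 52, r = 33


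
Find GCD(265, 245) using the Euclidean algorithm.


265 = 1 * 245 + 20
245 = 12 * 20 + 5
20 = 4 * 5 + 0
GCD = 5


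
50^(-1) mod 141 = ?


Use the extended Euclidean algorithm on (141, 50); each row r = 141*s + 50*t:
r=141, s=1, t=0
r=50, s=0, t=1
q=2: r=41, s=1, t=-2   [141*(1) + 50*(-2) = 41]
q=1: r=9, s=-1, t=3   [141*(-1) + 50*(3) = 9]
q=4: r=5, s=5, t=-14   [141*(5) + 50*(-14) = 5]
q=1: r=4, s=-6, t=17   [141*(-6) + 50*(17) = 4]
q=1: r=1, s=11, t=-31   [141*(11) + 50*(-31) = 1]
q=4: r=0, s=-50, t=141   [141*(-50) + 50*(141) = 0]
GCD = 1 with t = -31, so 50*(-31) ≡ 1 (mod 141)
Inverse = -31 mod 141 = 110
Check: 50 * 110 = 5500 ≡ 1 (mod 141)

50^(-1) ≡ 110 (mod 141)


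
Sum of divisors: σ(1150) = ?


Divisors of 1150: 1, 2, 5, 10, 23, 25, 46, 50, 115, 230, 575, 1150
Sum = 1 + 2 + 5 + 10 + 23 + 25 + 46 + 50 + 115 + 230 + 575 + 1150 = 2232

σ(1150) = 2232


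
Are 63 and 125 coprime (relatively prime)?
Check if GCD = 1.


Euclidean algorithm:
125 = 1 * 63 + 62
63 = 1 * 62 + 1
62 = 62 * 1 + 0
GCD(63, 125) = 1

Yes, coprime (GCD = 1)


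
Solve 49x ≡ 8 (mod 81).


GCD(49, 81) = 1, unique solution
a^(-1) mod 81 = 43
x = 43 * 8 mod 81 = 20

x ≡ 20 (mod 81)


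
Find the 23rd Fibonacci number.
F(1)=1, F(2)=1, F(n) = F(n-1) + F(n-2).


Sequence: 1, 1, 2, 3, 5, 8, 13, 21, 34, 55, 89, 144, 233, 377, 610, 987, 1597, 2584, 4181, 6765, 10946, 17711, 28657
F(23) = 28657


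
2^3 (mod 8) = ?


2^1 mod 8 = 2
2^2 mod 8 = 4
2^3 mod 8 = 0


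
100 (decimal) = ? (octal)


100 (base 10) = 100 (decimal)
100 (decimal) = 144 (base 8)


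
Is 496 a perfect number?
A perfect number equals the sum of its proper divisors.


Proper divisors of 496: 1, 2, 4, 8, 16, 31, 62, 124, 248
Sum = 1 + 2 + 4 + 8 + 16 + 31 + 62 + 124 + 248 = 496

Yes, 496 is perfect (496 = 496)


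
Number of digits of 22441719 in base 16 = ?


22441719 in base 16 = 1566EF7
Number of digits = 7

7 digits (base 16)


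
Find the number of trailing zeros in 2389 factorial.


floor(2389/5) = 477
floor(2389/25) = 95
floor(2389/125) = 19
floor(2389/625) = 3
Total = 594

594 trailing zeros


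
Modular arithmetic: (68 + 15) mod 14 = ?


68 + 15 = 83
83 mod 14 = 13


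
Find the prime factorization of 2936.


2936 / 2 = 1468
1468 / 2 = 734
734 / 2 = 367
367 / 367 = 1
2936 = 2^3 × 367


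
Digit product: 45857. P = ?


4 × 5 × 8 × 5 × 7 = 5600


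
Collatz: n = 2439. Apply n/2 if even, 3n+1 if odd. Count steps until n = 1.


2439 → 7318 → 3659 → 10978 → 5489 → 16468 → 8234 → 4117 → 12352 → 6176 → 3088 → 1544 → 772 → 386 → 193 → 580 → 290 → 145 → 436 → 218 → 109 → 328 → 164 → 82 → 41 → 124 → 62 → 31 → 94 → 47 → 142 → 71 → 214 → 107 → 322 → 161 → 484 → 242 → 121 → 364 → 182 → 91 → 274 → 137 → 412 → 206 → 103 → 310 → 155 → 466 → 233 → 700 → 350 → 175 → 526 → 263 → 790 → 395 → 1186 → 593 → 1780 → 890 → 445 → 1336 → 668 → 334 → 167 → 502 → 251 → 754 → 377 → 1132 → 566 → 283 → 850 → 425 → 1276 → 638 → 319 → 958 → 479 → 1438 → 719 → 2158 → 1079 → 3238 → 1619 → 4858 → 2429 → 7288 → 3644 → 1822 → 911 → 2734 → 1367 → 4102 → 2051 → 6154 → 3077 → 9232 → 4616 → 2308 → 1154 → 577 → 1732 → 866 → 433 → 1300 → 650 → 325 → 976 → 488 → 244 → 122 → 61 → 184 → 92 → 46 → 23 → 70 → 35 → 106 → 53 → 160 → 80 → 40 → 20 → 10 → 5 → 16 → 8 → 4 → 2 → 1
Total steps = 133

133 steps


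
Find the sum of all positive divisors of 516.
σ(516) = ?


Divisors of 516: 1, 2, 3, 4, 6, 12, 43, 86, 129, 172, 258, 516
Sum = 1 + 2 + 3 + 4 + 6 + 12 + 43 + 86 + 129 + 172 + 258 + 516 = 1232

σ(516) = 1232


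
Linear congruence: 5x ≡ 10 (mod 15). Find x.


GCD(5, 15) = 5 divides 10
Divide: 1x ≡ 2 (mod 3)
x ≡ 2 (mod 3)


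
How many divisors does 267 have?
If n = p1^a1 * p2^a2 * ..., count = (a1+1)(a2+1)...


267 = 3^1 × 89^1
d(267) = (1+1) × (1+1) = 4

4 divisors


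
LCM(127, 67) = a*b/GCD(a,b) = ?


GCD(127, 67) = 1
LCM = 127*67/1 = 8509/1 = 8509

LCM = 8509


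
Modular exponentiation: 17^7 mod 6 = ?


17^1 mod 6 = 5
17^2 mod 6 = 1
17^3 mod 6 = 5
17^4 mod 6 = 1
17^5 mod 6 = 5
17^6 mod 6 = 1
17^7 mod 6 = 5


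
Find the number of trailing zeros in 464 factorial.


floor(464/5) = 92
floor(464/25) = 18
floor(464/125) = 3
Total = 113

113 trailing zeros


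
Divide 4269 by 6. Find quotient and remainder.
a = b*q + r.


4269 = 6 * 711 + 3
Check: 4266 + 3 = 4269

q = 711, r = 3


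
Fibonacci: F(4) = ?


Sequence: 1, 1, 2, 3
F(4) = 3


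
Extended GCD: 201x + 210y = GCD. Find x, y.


Tabular extended Euclidean (each row: r = 201*s + 210*t):
r=201, s=1, t=0
r=210, s=0, t=1
q=0: r=201, s=1, t=0   [201*(1) + 210*(0) = 201]
q=1: r=9, s=-1, t=1   [201*(-1) + 210*(1) = 9]
q=22: r=3, s=23, t=-22   [201*(23) + 210*(-22) = 3]
q=3: r=0, s=-70, t=67   [201*(-70) + 210*(67) = 0]
GCD = 3; from the row with r=3: x=23, y=-22
Check: 201*(23) + 210*(-22) = 4623 - 4620 = 3

GCD = 3, x = 23, y = -22


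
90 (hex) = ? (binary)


90 (base 16) = 144 (decimal)
144 (decimal) = 10010000 (base 2)


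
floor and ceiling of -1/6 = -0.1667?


-1/6 = -0.1667
floor = -1
ceil = 0

floor = -1, ceil = 0


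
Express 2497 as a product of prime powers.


2497 / 11 = 227
227 / 227 = 1
2497 = 11 × 227


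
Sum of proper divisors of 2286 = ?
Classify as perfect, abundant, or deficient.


Proper divisors: 1, 2, 3, 6, 9, 18, 127, 254, 381, 762, 1143
Sum = 1 + 2 + 3 + 6 + 9 + 18 + 127 + 254 + 381 + 762 + 1143 = 2706
2706 > 2286 → abundant

s(2286) = 2706 (abundant)


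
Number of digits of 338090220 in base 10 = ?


338090220 has 9 digits in base 10
floor(log10(338090220)) + 1 = floor(8.5290) + 1 = 9

9 digits (base 10)


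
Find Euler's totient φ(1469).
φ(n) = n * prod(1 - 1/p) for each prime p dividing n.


1469 = 13 × 113
Prime factors: 13, 113
φ(1469) = 1469 × (1-1/13) × (1-1/113)
= 1469 × 12/13 × 112/113 = 1344

φ(1469) = 1344


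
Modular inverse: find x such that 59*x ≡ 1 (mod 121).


Use the extended Euclidean algorithm on (121, 59); each row r = 121*s + 59*t:
r=121, s=1, t=0
r=59, s=0, t=1
q=2: r=3, s=1, t=-2   [121*(1) + 59*(-2) = 3]
q=19: r=2, s=-19, t=39   [121*(-19) + 59*(39) = 2]
q=1: r=1, s=20, t=-41   [121*(20) + 59*(-41) = 1]
q=2: r=0, s=-59, t=121   [121*(-59) + 59*(121) = 0]
GCD = 1 with t = -41, so 59*(-41) ≡ 1 (mod 121)
Inverse = -41 mod 121 = 80
Check: 59 * 80 = 4720 ≡ 1 (mod 121)

59^(-1) ≡ 80 (mod 121)


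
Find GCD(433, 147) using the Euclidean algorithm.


433 = 2 * 147 + 139
147 = 1 * 139 + 8
139 = 17 * 8 + 3
8 = 2 * 3 + 2
3 = 1 * 2 + 1
2 = 2 * 1 + 0
GCD = 1


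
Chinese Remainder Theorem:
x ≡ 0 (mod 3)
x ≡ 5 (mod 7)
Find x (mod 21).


M = 3*7 = 21
M1 = M/3 = 7, M2 = M/7 = 3
M1^(-1) mod 3 = 1, M2^(-1) mod 7 = 5
x = 0*7*1 + 5*3*5 = 75
75 mod 21 = 12
Check: 12 mod 3 = 0 ✓, 12 mod 7 = 5 ✓

x ≡ 12 (mod 21)


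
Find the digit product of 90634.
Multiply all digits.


9 × 0 × 6 × 3 × 4 = 0


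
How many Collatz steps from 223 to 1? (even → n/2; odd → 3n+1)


223 → 670 → 335 → 1006 → 503 → 1510 → 755 → 2266 → 1133 → 3400 → 1700 → 850 → 425 → 1276 → 638 → 319 → 958 → 479 → 1438 → 719 → 2158 → 1079 → 3238 → 1619 → 4858 → 2429 → 7288 → 3644 → 1822 → 911 → 2734 → 1367 → 4102 → 2051 → 6154 → 3077 → 9232 → 4616 → 2308 → 1154 → 577 → 1732 → 866 → 433 → 1300 → 650 → 325 → 976 → 488 → 244 → 122 → 61 → 184 → 92 → 46 → 23 → 70 → 35 → 106 → 53 → 160 → 80 → 40 → 20 → 10 → 5 → 16 → 8 → 4 → 2 → 1
Total steps = 70

70 steps


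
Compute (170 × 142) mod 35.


170 × 142 = 24140
24140 mod 35 = 25


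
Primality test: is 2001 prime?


2001 / 3 = 667 (exact division)
2001 is NOT prime.

No, 2001 is not prime


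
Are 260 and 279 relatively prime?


Euclidean algorithm:
279 = 1 * 260 + 19
260 = 13 * 19 + 13
19 = 1 * 13 + 6
13 = 2 * 6 + 1
6 = 6 * 1 + 0
GCD(260, 279) = 1

Yes, coprime (GCD = 1)


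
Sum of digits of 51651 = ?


5 + 1 + 6 + 5 + 1 = 18


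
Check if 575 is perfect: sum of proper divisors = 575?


Proper divisors of 575: 1, 5, 23, 25, 115
Sum = 1 + 5 + 23 + 25 + 115 = 169

No, 575 is not perfect (169 ≠ 575)


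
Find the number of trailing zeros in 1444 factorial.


floor(1444/5) = 288
floor(1444/25) = 57
floor(1444/125) = 11
floor(1444/625) = 2
Total = 358

358 trailing zeros
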